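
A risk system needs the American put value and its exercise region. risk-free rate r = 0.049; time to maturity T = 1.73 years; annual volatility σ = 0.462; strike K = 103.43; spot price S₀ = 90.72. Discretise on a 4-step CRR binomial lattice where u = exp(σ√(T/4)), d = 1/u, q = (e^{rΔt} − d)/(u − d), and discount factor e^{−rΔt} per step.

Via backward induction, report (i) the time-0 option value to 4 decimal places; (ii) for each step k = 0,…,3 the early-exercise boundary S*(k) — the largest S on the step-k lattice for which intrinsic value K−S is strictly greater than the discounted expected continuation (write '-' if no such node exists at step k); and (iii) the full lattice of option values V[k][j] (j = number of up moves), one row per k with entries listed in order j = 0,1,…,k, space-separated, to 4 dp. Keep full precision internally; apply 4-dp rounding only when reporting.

price = 26.4902
boundary = - - 49.4080 66.9499
tree:
26.4902
38.6398 13.4244
54.0220 22.3355 3.5612
66.9677 36.4801 6.7278 0.0000
76.5214 54.0220 12.7100 0.0000 0.0000

params: Δt=0.43250 u=1.35504 d=0.73798 q=0.45933 e^(-rΔt)=0.97903
t_4 payoffs: 76.5214 54.0220 12.7100 0.0000 0.0000
t_3: node(3,0) S=36.4623 payoff=66.9677 vs cont=64.7988 → 66.9677 [stop]  node(3,1) S=66.9499 payoff=36.4801 vs cont=34.3112 → 36.4801 [stop]  node(3,2) S=122.9295 payoff=0.0000 vs cont=6.7278 → 6.7278 [wait]  node(3,3) S=225.7159 payoff=0.0000 vs cont=0.0000 → 0.0000 [wait]  ⇒ S*(3)=66.9499
t_2: node(2,0) S=49.4080 payoff=54.0220 vs cont=51.8532 → 54.0220 [stop]  node(2,1) S=90.7200 payoff=12.7100 vs cont=22.3355 → 22.3355 [wait]  node(2,2) S=166.5747 payoff=0.0000 vs cont=3.5612 → 3.5612 [wait]  ⇒ S*(2)=49.4080
t_1: node(1,0) S=66.9499 payoff=36.4801 vs cont=38.6398 → 38.6398 [wait]  node(1,1) S=122.9295 payoff=0.0000 vs cont=13.4244 → 13.4244 [wait]  ⇒ S*(1)=-
t_0: node(0,0) S=90.7200 payoff=12.7100 vs cont=26.4902 → 26.4902 [wait]  ⇒ S*(0)=-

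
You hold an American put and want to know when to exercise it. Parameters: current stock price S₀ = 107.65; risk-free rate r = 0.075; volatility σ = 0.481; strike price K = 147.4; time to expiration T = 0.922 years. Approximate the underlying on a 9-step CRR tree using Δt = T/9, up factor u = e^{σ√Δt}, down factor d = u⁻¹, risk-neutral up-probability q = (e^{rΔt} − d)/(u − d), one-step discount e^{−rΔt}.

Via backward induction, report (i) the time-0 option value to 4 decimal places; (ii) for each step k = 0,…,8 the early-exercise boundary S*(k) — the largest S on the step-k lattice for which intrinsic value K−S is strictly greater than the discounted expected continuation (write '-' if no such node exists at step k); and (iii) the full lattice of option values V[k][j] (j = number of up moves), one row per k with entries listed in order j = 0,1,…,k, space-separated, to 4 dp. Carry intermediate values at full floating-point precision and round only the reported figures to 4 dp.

Δt=0.10244  u=1.16644  d=0.85731  q=0.48654  discount=0.99235
step 9 (expiry): payoffs max(K−S,0) = 120.4683 110.7574 97.5450 79.5686 55.1104 21.8331 0.0000 0.0000 0.0000 0.0000
step 8: (k=8,j=0): S=31.4141, (K−S)⁺=115.9859, hold=114.8577 ⇒ V=115.9859 exercise | (k=8,j=1): S=42.7413, (K−S)⁺=104.6587, hold=103.5306 ⇒ V=104.6587 exercise | (k=8,j=2): S=58.1527, (K−S)⁺=89.2473, hold=88.1192 ⇒ V=89.2473 exercise | (k=8,j=3): S=79.1210, (K−S)⁺=68.2790, hold=67.1508 ⇒ V=68.2790 exercise | (k=8,j=4): S=107.6500, (K−S)⁺=39.7500, hold=38.6218 ⇒ V=39.7500 exercise | (k=8,j=5): S=146.4658, (K−S)⁺=0.9342, hold=11.1247 ⇒ V=11.1247 continue | (k=8,j=6): S=199.2776, (K−S)⁺=0.0000, hold=0.0000 ⇒ V=0.0000 continue | (k=8,j=7): S=271.1320, (K−S)⁺=0.0000, hold=0.0000 ⇒ V=0.0000 continue | (k=8,j=8): S=368.8951, (K−S)⁺=0.0000, hold=0.0000 ⇒ V=0.0000 continue  boundary S*=107.6500
step 7: (k=7,j=0): S=36.6426, (K−S)⁺=110.7574, hold=109.6292 ⇒ V=110.7574 exercise | (k=7,j=1): S=49.8550, (K−S)⁺=97.5450, hold=96.4168 ⇒ V=97.5450 exercise | (k=7,j=2): S=67.8314, (K−S)⁺=79.5686, hold=78.4404 ⇒ V=79.5686 exercise | (k=7,j=3): S=92.2896, (K−S)⁺=55.1104, hold=53.9822 ⇒ V=55.1104 exercise | (k=7,j=4): S=125.5669, (K−S)⁺=21.8331, hold=25.6250 ⇒ V=25.6250 continue | (k=7,j=5): S=170.8431, (K−S)⁺=0.0000, hold=5.6684 ⇒ V=5.6684 continue | (k=7,j=6): S=232.4447, (K−S)⁺=0.0000, hold=0.0000 ⇒ V=0.0000 continue | (k=7,j=7): S=316.2582, (K−S)⁺=0.0000, hold=0.0000 ⇒ V=0.0000 continue  boundary S*=92.2896
step 6: (k=6,j=0): S=42.7413, (K−S)⁺=104.6587, hold=103.5306 ⇒ V=104.6587 exercise | (k=6,j=1): S=58.1527, (K−S)⁺=89.2473, hold=88.1192 ⇒ V=89.2473 exercise | (k=6,j=2): S=79.1210, (K−S)⁺=68.2790, hold=67.1508 ⇒ V=68.2790 exercise | (k=6,j=3): S=107.6500, (K−S)⁺=39.7500, hold=40.4526 ⇒ V=40.4526 continue | (k=6,j=4): S=146.4658, (K−S)⁺=0.9342, hold=15.7935 ⇒ V=15.7935 continue | (k=6,j=5): S=199.2776, (K−S)⁺=0.0000, hold=2.8882 ⇒ V=2.8882 continue | (k=6,j=6): S=271.1320, (K−S)⁺=0.0000, hold=0.0000 ⇒ V=0.0000 continue  boundary S*=79.1210
step 5: (k=5,j=0): S=49.8550, (K−S)⁺=97.5450, hold=96.4168 ⇒ V=97.5450 exercise | (k=5,j=1): S=67.8314, (K−S)⁺=79.5686, hold=78.4404 ⇒ V=79.5686 exercise | (k=5,j=2): S=92.2896, (K−S)⁺=55.1104, hold=54.3214 ⇒ V=55.1104 exercise | (k=5,j=3): S=125.5669, (K−S)⁺=21.8331, hold=28.2372 ⇒ V=28.2372 continue | (k=5,j=4): S=170.8431, (K−S)⁺=0.0000, hold=9.4418 ⇒ V=9.4418 continue | (k=5,j=5): S=232.4447, (K−S)⁺=0.0000, hold=1.4716 ⇒ V=1.4716 continue  boundary S*=92.2896
step 4: (k=4,j=0): S=58.1527, (K−S)⁺=89.2473, hold=88.1192 ⇒ V=89.2473 exercise | (k=4,j=1): S=79.1210, (K−S)⁺=68.2790, hold=67.1508 ⇒ V=68.2790 exercise | (k=4,j=2): S=107.6500, (K−S)⁺=39.7500, hold=41.7138 ⇒ V=41.7138 continue | (k=4,j=3): S=146.4658, (K−S)⁺=0.9342, hold=18.9464 ⇒ V=18.9464 continue | (k=4,j=4): S=199.2776, (K−S)⁺=0.0000, hold=5.5214 ⇒ V=5.5214 continue  boundary S*=79.1210
step 3: (k=3,j=0): S=67.8314, (K−S)⁺=79.5686, hold=78.4404 ⇒ V=79.5686 exercise | (k=3,j=1): S=92.2896, (K−S)⁺=55.1104, hold=54.9303 ⇒ V=55.1104 exercise | (k=3,j=2): S=125.5669, (K−S)⁺=21.8331, hold=30.4021 ⇒ V=30.4021 continue | (k=3,j=3): S=170.8431, (K−S)⁺=0.0000, hold=12.3196 ⇒ V=12.3196 continue  boundary S*=92.2896
step 2: (k=2,j=0): S=79.1210, (K−S)⁺=68.2790, hold=67.1508 ⇒ V=68.2790 exercise | (k=2,j=1): S=107.6500, (K−S)⁺=39.7500, hold=42.7591 ⇒ V=42.7591 continue | (k=2,j=2): S=146.4658, (K−S)⁺=0.9342, hold=21.4389 ⇒ V=21.4389 continue  boundary S*=79.1210
step 1: (k=1,j=0): S=92.2896, (K−S)⁺=55.1104, hold=55.4350 ⇒ V=55.4350 continue | (k=1,j=1): S=125.5669, (K−S)⁺=21.8331, hold=32.1381 ⇒ V=32.1381 continue  boundary S*=-
step 0: (k=0,j=0): S=107.6500, (K−S)⁺=39.7500, hold=43.7626 ⇒ V=43.7626 continue  boundary S*=-

price = 43.7626
boundary = - - 79.1210 92.2896 79.1210 92.2896 79.1210 92.2896 107.6500
tree:
43.7626
55.4350 32.1381
68.2790 42.7591 21.4389
79.5686 55.1104 30.4021 12.3196
89.2473 68.2790 41.7138 18.9464 5.5214
97.5450 79.5686 55.1104 28.2372 9.4418 1.4716
104.6587 89.2473 68.2790 40.4526 15.7935 2.8882 0.0000
110.7574 97.5450 79.5686 55.1104 25.6250 5.6684 0.0000 0.0000
115.9859 104.6587 89.2473 68.2790 39.7500 11.1247 0.0000 0.0000 0.0000
120.4683 110.7574 97.5450 79.5686 55.1104 21.8331 0.0000 0.0000 0.0000 0.0000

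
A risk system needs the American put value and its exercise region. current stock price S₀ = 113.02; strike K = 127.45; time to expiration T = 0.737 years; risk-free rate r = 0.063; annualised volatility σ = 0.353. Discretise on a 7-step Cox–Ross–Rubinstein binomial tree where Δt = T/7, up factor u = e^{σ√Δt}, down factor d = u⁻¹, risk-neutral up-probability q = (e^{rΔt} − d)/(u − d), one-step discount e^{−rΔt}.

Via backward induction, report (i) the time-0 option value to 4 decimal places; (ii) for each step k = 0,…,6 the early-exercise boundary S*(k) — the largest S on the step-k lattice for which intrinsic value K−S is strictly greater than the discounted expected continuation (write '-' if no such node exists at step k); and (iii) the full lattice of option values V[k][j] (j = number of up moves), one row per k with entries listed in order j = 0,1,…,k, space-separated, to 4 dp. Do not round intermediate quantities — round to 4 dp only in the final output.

params: Δt=0.10529 u=1.12136 d=0.89178 q=0.50038 e^(-rΔt)=0.99339
t_7 payoffs: 76.7574 63.7068 47.2965 26.6615 0.7141 0.0000 0.0000 0.0000
t_6: node(6,0) S=56.8446 payoff=70.6054 vs cont=69.7628 → 70.6054 [stop]  node(6,1) S=71.4789 payoff=55.9711 vs cont=55.1285 → 55.9711 [stop]  node(6,2) S=89.8807 payoff=37.5693 vs cont=36.7267 → 37.5693 [stop]  node(6,3) S=113.0200 payoff=14.4300 vs cont=13.5874 → 14.4300 [stop]  node(6,4) S=142.1163 payoff=0.0000 vs cont=0.3544 → 0.3544 [wait]  node(6,5) S=178.7033 payoff=0.0000 vs cont=0.0000 → 0.0000 [wait]  node(6,6) S=224.7095 payoff=0.0000 vs cont=0.0000 → 0.0000 [wait]  ⇒ S*(6)=113.0200
t_5: node(5,0) S=63.7432 payoff=63.7068 vs cont=62.8643 → 63.7068 [stop]  node(5,1) S=80.1535 payoff=47.2965 vs cont=46.4540 → 47.2965 [stop]  node(5,2) S=100.7885 payoff=26.6615 vs cont=25.8189 → 26.6615 [stop]  node(5,3) S=126.7359 payoff=0.7141 vs cont=7.3380 → 7.3380 [wait]  node(5,4) S=159.3633 payoff=0.0000 vs cont=0.1759 → 0.1759 [wait]  node(5,5) S=200.3905 payoff=0.0000 vs cont=0.0000 → 0.0000 [wait]  ⇒ S*(5)=100.7885
t_4: node(4,0) S=71.4789 payoff=55.9711 vs cont=55.1285 → 55.9711 [stop]  node(4,1) S=89.8807 payoff=37.5693 vs cont=36.7267 → 37.5693 [stop]  node(4,2) S=113.0200 payoff=14.4300 vs cont=16.8800 → 16.8800 [wait]  node(4,3) S=142.1163 payoff=0.0000 vs cont=3.7294 → 3.7294 [wait]  node(4,4) S=178.7033 payoff=0.0000 vs cont=0.0873 → 0.0873 [wait]  ⇒ S*(4)=89.8807
t_3: node(3,0) S=80.1535 payoff=47.2965 vs cont=46.4540 → 47.2965 [stop]  node(3,1) S=100.7885 payoff=26.6615 vs cont=27.0368 → 27.0368 [wait]  node(3,2) S=126.7359 payoff=0.7141 vs cont=10.2315 → 10.2315 [wait]  node(3,3) S=159.3633 payoff=0.0000 vs cont=1.8943 → 1.8943 [wait]  ⇒ S*(3)=80.1535
t_2: node(2,0) S=89.8807 payoff=37.5693 vs cont=36.9132 → 37.5693 [stop]  node(2,1) S=113.0200 payoff=14.4300 vs cont=18.5046 → 18.5046 [wait]  node(2,2) S=142.1163 payoff=0.0000 vs cont=6.0197 → 6.0197 [wait]  ⇒ S*(2)=89.8807
t_1: node(1,0) S=100.7885 payoff=26.6615 vs cont=27.8443 → 27.8443 [wait]  node(1,1) S=126.7359 payoff=0.7141 vs cont=12.1763 → 12.1763 [wait]  ⇒ S*(1)=-
t_0: node(0,0) S=113.0200 payoff=14.4300 vs cont=19.8720 → 19.8720 [wait]  ⇒ S*(0)=-

price = 19.8720
boundary = - - 89.8807 80.1535 89.8807 100.7885 113.0200
tree:
19.8720
27.8443 12.1763
37.5693 18.5046 6.0197
47.2965 27.0368 10.2315 1.8943
55.9711 37.5693 16.8800 3.7294 0.0873
63.7068 47.2965 26.6615 7.3380 0.1759 0.0000
70.6054 55.9711 37.5693 14.4300 0.3544 0.0000 0.0000
76.7574 63.7068 47.2965 26.6615 0.7141 0.0000 0.0000 0.0000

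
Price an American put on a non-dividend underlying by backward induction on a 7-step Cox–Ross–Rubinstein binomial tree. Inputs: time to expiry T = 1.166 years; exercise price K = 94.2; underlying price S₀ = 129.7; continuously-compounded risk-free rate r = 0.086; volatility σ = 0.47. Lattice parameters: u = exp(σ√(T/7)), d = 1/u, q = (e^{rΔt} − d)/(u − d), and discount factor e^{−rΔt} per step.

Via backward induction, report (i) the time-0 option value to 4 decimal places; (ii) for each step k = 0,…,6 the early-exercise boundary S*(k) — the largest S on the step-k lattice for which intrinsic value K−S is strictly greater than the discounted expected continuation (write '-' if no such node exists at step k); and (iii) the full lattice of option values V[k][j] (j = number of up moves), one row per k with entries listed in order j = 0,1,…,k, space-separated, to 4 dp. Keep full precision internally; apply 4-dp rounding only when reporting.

params: Δt=0.16657 u=1.21145 d=0.82545 q=0.48957 e^(-rΔt)=0.98578
t_7 payoffs: 60.3320 44.4945 21.2512 0.0000 0.0000 0.0000 0.0000 0.0000
t_6: node(6,0) S=41.0296 payoff=53.1704 vs cont=51.8306 → 53.1704 [stop]  node(6,1) S=60.2159 payoff=33.9841 vs cont=32.6443 → 33.9841 [stop]  node(6,2) S=88.3742 payoff=5.8258 vs cont=10.6929 → 10.6929 [wait]  node(6,3) S=129.7000 payoff=0.0000 vs cont=0.0000 → 0.0000 [wait]  node(6,4) S=190.3506 payoff=0.0000 vs cont=0.0000 → 0.0000 [wait]  node(6,5) S=279.3629 payoff=0.0000 vs cont=0.0000 → 0.0000 [wait]  node(6,6) S=409.9992 payoff=0.0000 vs cont=0.0000 → 0.0000 [wait]  ⇒ S*(6)=60.2159
t_5: node(5,0) S=49.7055 payoff=44.4945 vs cont=43.1547 → 44.4945 [stop]  node(5,1) S=72.9488 payoff=21.2512 vs cont=22.2603 → 22.2603 [wait]  node(5,2) S=107.0614 payoff=0.0000 vs cont=5.3804 → 5.3804 [wait]  node(5,3) S=157.1257 payoff=0.0000 vs cont=0.0000 → 0.0000 [wait]  node(5,4) S=230.6012 payoff=0.0000 vs cont=0.0000 → 0.0000 [wait]  node(5,5) S=338.4355 payoff=0.0000 vs cont=0.0000 → 0.0000 [wait]  ⇒ S*(5)=49.7055
t_4: node(4,0) S=60.2159 payoff=33.9841 vs cont=33.1313 → 33.9841 [stop]  node(4,1) S=88.3742 payoff=5.8258 vs cont=13.7973 → 13.7973 [wait]  node(4,2) S=129.7000 payoff=0.0000 vs cont=2.7072 → 2.7072 [wait]  node(4,3) S=190.3506 payoff=0.0000 vs cont=0.0000 → 0.0000 [wait]  node(4,4) S=279.3629 payoff=0.0000 vs cont=0.0000 → 0.0000 [wait]  ⇒ S*(4)=60.2159
t_3: node(3,0) S=72.9488 payoff=21.2512 vs cont=23.7585 → 23.7585 [wait]  node(3,1) S=107.0614 payoff=0.0000 vs cont=8.2489 → 8.2489 [wait]  node(3,2) S=157.1257 payoff=0.0000 vs cont=1.3622 → 1.3622 [wait]  node(3,3) S=230.6012 payoff=0.0000 vs cont=0.0000 → 0.0000 [wait]  ⇒ S*(3)=-
t_2: node(2,0) S=88.3742 payoff=5.8258 vs cont=15.9355 → 15.9355 [wait]  node(2,1) S=129.7000 payoff=0.0000 vs cont=4.8080 → 4.8080 [wait]  node(2,2) S=190.3506 payoff=0.0000 vs cont=0.6854 → 0.6854 [wait]  ⇒ S*(2)=-
t_1: node(1,0) S=107.0614 payoff=0.0000 vs cont=10.3387 → 10.3387 [wait]  node(1,1) S=157.1257 payoff=0.0000 vs cont=2.7500 → 2.7500 [wait]  ⇒ S*(1)=-
t_0: node(0,0) S=129.7000 payoff=0.0000 vs cont=6.5293 → 6.5293 [wait]  ⇒ S*(0)=-

price = 6.5293
boundary = - - - - 60.2159 49.7055 60.2159
tree:
6.5293
10.3387 2.7500
15.9355 4.8080 0.6854
23.7585 8.2489 1.3622 0.0000
33.9841 13.7973 2.7072 0.0000 0.0000
44.4945 22.2603 5.3804 0.0000 0.0000 0.0000
53.1704 33.9841 10.6929 0.0000 0.0000 0.0000 0.0000
60.3320 44.4945 21.2512 0.0000 0.0000 0.0000 0.0000 0.0000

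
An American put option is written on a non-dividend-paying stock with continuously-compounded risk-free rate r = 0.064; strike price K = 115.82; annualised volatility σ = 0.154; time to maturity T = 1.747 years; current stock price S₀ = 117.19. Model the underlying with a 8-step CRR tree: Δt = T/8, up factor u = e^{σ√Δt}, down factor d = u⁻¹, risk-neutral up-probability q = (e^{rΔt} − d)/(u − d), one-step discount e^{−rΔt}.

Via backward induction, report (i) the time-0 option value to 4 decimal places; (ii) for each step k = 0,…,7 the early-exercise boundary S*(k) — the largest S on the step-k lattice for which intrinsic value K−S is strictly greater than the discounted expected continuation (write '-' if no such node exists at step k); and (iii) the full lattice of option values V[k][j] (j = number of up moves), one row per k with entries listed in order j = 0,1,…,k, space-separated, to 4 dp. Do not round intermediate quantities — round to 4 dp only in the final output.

price = 4.8438
boundary = - - 101.4805 94.4340 101.4805 94.4340 101.4805 109.0527
tree:
4.8438
8.4684 2.3337
14.3395 4.4175 0.8797
21.3860 8.1109 1.8471 0.1997
27.9432 14.3395 3.7921 0.4818 0.0000
34.0451 21.3860 7.5464 1.1624 0.0000 0.0000
39.7232 27.9432 14.3395 2.8047 0.0000 0.0000 0.0000
45.0071 34.0451 21.3860 6.7673 0.0000 0.0000 0.0000 0.0000
49.9242 39.7232 27.9432 14.3395 0.0000 0.0000 0.0000 0.0000 0.0000

Δt=0.21838, u=1.07462, d=0.93056, q=0.57972, disc=e^(-rΔt)=0.98612
k=8 terminal: V=max(K-S,0) → 49.9242 39.7232 27.9432 14.3395 0.0000 0.0000 0.0000 0.0000 0.0000
k=7: j=0 S=70.8129 intr=45.0071 cont=43.3997 V=45.0071[EX]; j=1 S=81.7749 intr=34.0451 cont=32.4376 V=34.0451[EX]; j=2 S=94.4340 intr=21.3860 cont=19.7786 V=21.3860[EX]; j=3 S=109.0527 intr=6.7673 cont=5.9430 V=6.7673[EX]; j=4 S=125.9345 intr=0.0000 cont=0.0000 V=0.0000[hold]; j=5 S=145.4296 intr=0.0000 cont=0.0000 V=0.0000[hold]; j=6 S=167.9426 intr=0.0000 cont=0.0000 V=0.0000[hold]; j=7 S=193.9407 intr=0.0000 cont=0.0000 V=0.0000[hold]  S*(7)=109.0527
k=6: j=0 S=76.0968 intr=39.7232 cont=38.1158 V=39.7232[EX]; j=1 S=87.8768 intr=27.9432 cont=26.3357 V=27.9432[EX]; j=2 S=101.4805 intr=14.3395 cont=12.7321 V=14.3395[EX]; j=3 S=117.1900 intr=0.0000 cont=2.8047 V=2.8047[hold]; j=4 S=135.3314 intr=0.0000 cont=0.0000 V=0.0000[hold]; j=5 S=156.2812 intr=0.0000 cont=0.0000 V=0.0000[hold]; j=6 S=180.4741 intr=0.0000 cont=0.0000 V=0.0000[hold]  S*(6)=101.4805
k=5: j=0 S=81.7749 intr=34.0451 cont=32.4376 V=34.0451[EX]; j=1 S=94.4340 intr=21.3860 cont=19.7786 V=21.3860[EX]; j=2 S=109.0527 intr=6.7673 cont=7.5464 V=7.5464[hold]; j=3 S=125.9345 intr=0.0000 cont=1.1624 V=1.1624[hold]; j=4 S=145.4296 intr=0.0000 cont=0.0000 V=0.0000[hold]; j=5 S=167.9426 intr=0.0000 cont=0.0000 V=0.0000[hold]  S*(5)=94.4340
k=4: j=0 S=87.8768 intr=27.9432 cont=26.3357 V=27.9432[EX]; j=1 S=101.4805 intr=14.3395 cont=13.1775 V=14.3395[EX]; j=2 S=117.1900 intr=0.0000 cont=3.7921 V=3.7921[hold]; j=3 S=135.3314 intr=0.0000 cont=0.4818 V=0.4818[hold]; j=4 S=156.2812 intr=0.0000 cont=0.0000 V=0.0000[hold]  S*(4)=101.4805
k=3: j=0 S=94.4340 intr=21.3860 cont=19.7786 V=21.3860[EX]; j=1 S=109.0527 intr=6.7673 cont=8.1109 V=8.1109[hold]; j=2 S=125.9345 intr=0.0000 cont=1.8471 V=1.8471[hold]; j=3 S=145.4296 intr=0.0000 cont=0.1997 V=0.1997[hold]  S*(3)=94.4340
k=2: j=0 S=101.4805 intr=14.3395 cont=13.5002 V=14.3395[EX]; j=1 S=117.1900 intr=0.0000 cont=4.4175 V=4.4175[hold]; j=2 S=135.3314 intr=0.0000 cont=0.8797 V=0.8797[hold]  S*(2)=101.4805
k=1: j=0 S=109.0527 intr=6.7673 cont=8.4684 V=8.4684[hold]; j=1 S=125.9345 intr=0.0000 cont=2.3337 V=2.3337[hold]  S*(1)=-
k=0: j=0 S=117.1900 intr=0.0000 cont=4.8438 V=4.8438[hold]  S*(0)=-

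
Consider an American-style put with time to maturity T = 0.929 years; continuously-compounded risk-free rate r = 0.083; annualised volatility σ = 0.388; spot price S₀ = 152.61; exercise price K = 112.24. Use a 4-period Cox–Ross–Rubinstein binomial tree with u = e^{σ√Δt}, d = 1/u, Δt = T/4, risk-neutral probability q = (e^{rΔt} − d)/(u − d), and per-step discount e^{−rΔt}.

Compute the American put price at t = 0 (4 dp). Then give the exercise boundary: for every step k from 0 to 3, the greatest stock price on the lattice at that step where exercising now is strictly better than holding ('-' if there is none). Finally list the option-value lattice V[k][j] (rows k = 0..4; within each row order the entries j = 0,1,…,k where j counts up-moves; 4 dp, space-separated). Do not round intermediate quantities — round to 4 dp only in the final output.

params: Δt=0.23225 u=1.20561 d=0.82946 q=0.50513 e^(-rΔt)=0.98091
t_4 payoffs: 40.0038 7.2449 0.0000 0.0000 0.0000
t_3: node(3,0) S=87.0887 payoff=25.1513 vs cont=23.0084 → 25.1513 [stop]  node(3,1) S=126.5832 payoff=0.0000 vs cont=3.5168 → 3.5168 [wait]  node(3,2) S=183.9882 payoff=0.0000 vs cont=0.0000 → 0.0000 [wait]  node(3,3) S=267.4264 payoff=0.0000 vs cont=0.0000 → 0.0000 [wait]  ⇒ S*(3)=87.0887
t_2: node(2,0) S=104.9951 payoff=7.2449 vs cont=13.9515 → 13.9515 [wait]  node(2,1) S=152.6100 payoff=0.0000 vs cont=1.7071 → 1.7071 [wait]  node(2,2) S=221.8182 payoff=0.0000 vs cont=0.0000 → 0.0000 [wait]  ⇒ S*(2)=-
t_1: node(1,0) S=126.5832 payoff=0.0000 vs cont=7.6182 → 7.6182 [wait]  node(1,1) S=183.9882 payoff=0.0000 vs cont=0.8287 → 0.8287 [wait]  ⇒ S*(1)=-
t_0: node(0,0) S=152.6100 payoff=0.0000 vs cont=4.1086 → 4.1086 [wait]  ⇒ S*(0)=-

price = 4.1086
boundary = - - - 87.0887
tree:
4.1086
7.6182 0.8287
13.9515 1.7071 0.0000
25.1513 3.5168 0.0000 0.0000
40.0038 7.2449 0.0000 0.0000 0.0000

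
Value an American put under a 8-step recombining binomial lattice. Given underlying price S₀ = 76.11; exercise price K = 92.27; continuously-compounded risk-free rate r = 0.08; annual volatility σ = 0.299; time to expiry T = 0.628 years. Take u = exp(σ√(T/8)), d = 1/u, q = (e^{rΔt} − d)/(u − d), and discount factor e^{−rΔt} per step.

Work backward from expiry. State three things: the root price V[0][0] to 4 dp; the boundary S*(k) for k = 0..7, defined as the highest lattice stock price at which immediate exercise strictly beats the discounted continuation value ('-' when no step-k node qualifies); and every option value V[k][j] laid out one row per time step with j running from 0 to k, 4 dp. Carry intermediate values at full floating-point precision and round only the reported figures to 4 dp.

price = 16.6523
boundary = - 69.9938 64.3690 69.9938 76.1100 69.9938 76.1100 82.7607
tree:
16.6523
22.2762 11.5934
27.9010 16.3716 7.2641
33.0737 22.2762 11.0466 3.8135
37.8307 27.9010 16.1600 6.3971 1.4427
42.2055 33.0737 22.2762 10.3958 2.7337 0.2524
46.2287 37.8307 27.9010 16.1600 5.1294 0.5255 0.0000
49.9286 42.2055 33.0737 22.2762 9.5093 1.0940 0.0000 0.0000
53.3311 46.2287 37.8307 27.9010 16.1600 2.2775 0.0000 0.0000 0.0000

params: Δt=0.07850 u=1.08738 d=0.91964 q=0.51662 e^(-rΔt)=0.99374
t_8 payoffs: 53.3311 46.2287 37.8307 27.9010 16.1600 2.2775 0.0000 0.0000 0.0000
t_7: node(7,0) S=42.3414 payoff=49.9286 vs cont=49.3509 → 49.9286 [stop]  node(7,1) S=50.0645 payoff=42.2055 vs cont=41.6278 → 42.2055 [stop]  node(7,2) S=59.1963 payoff=33.0737 vs cont=32.4960 → 33.0737 [stop]  node(7,3) S=69.9938 payoff=22.2762 vs cont=21.6986 → 22.2762 [stop]  node(7,4) S=82.7607 payoff=9.5093 vs cont=8.9317 → 9.5093 [stop]  node(7,5) S=97.8563 payoff=0.0000 vs cont=1.0940 → 1.0940 [wait]  node(7,6) S=115.7053 payoff=0.0000 vs cont=0.0000 → 0.0000 [wait]  node(7,7) S=136.8100 payoff=0.0000 vs cont=0.0000 → 0.0000 [wait]  ⇒ S*(7)=82.7607
t_6: node(6,0) S=46.0413 payoff=46.2287 vs cont=45.6510 → 46.2287 [stop]  node(6,1) S=54.4393 payoff=37.8307 vs cont=37.2531 → 37.8307 [stop]  node(6,2) S=64.3690 payoff=27.9010 vs cont=27.3233 → 27.9010 [stop]  node(6,3) S=76.1100 payoff=16.1600 vs cont=15.5824 → 16.1600 [stop]  node(6,4) S=89.9925 payoff=2.2775 vs cont=5.1294 → 5.1294 [wait]  node(6,5) S=106.4072 payoff=0.0000 vs cont=0.5255 → 0.5255 [wait]  node(6,6) S=125.8159 payoff=0.0000 vs cont=0.0000 → 0.0000 [wait]  ⇒ S*(6)=76.1100
t_5: node(5,0) S=50.0645 payoff=42.2055 vs cont=41.6278 → 42.2055 [stop]  node(5,1) S=59.1963 payoff=33.0737 vs cont=32.4960 → 33.0737 [stop]  node(5,2) S=69.9938 payoff=22.2762 vs cont=21.6986 → 22.2762 [stop]  node(5,3) S=82.7607 payoff=9.5093 vs cont=10.3958 → 10.3958 [wait]  node(5,4) S=97.8563 payoff=0.0000 vs cont=2.7337 → 2.7337 [wait]  node(5,5) S=115.7053 payoff=0.0000 vs cont=0.2524 → 0.2524 [wait]  ⇒ S*(5)=69.9938
t_4: node(4,0) S=54.4393 payoff=37.8307 vs cont=37.2531 → 37.8307 [stop]  node(4,1) S=64.3690 payoff=27.9010 vs cont=27.3233 → 27.9010 [stop]  node(4,2) S=76.1100 payoff=16.1600 vs cont=16.0375 → 16.1600 [stop]  node(4,3) S=89.9925 payoff=2.2775 vs cont=6.3971 → 6.3971 [wait]  node(4,4) S=106.4072 payoff=0.0000 vs cont=1.4427 → 1.4427 [wait]  ⇒ S*(4)=76.1100
t_3: node(3,0) S=59.1963 payoff=33.0737 vs cont=32.4960 → 33.0737 [stop]  node(3,1) S=69.9938 payoff=22.2762 vs cont=21.6986 → 22.2762 [stop]  node(3,2) S=82.7607 payoff=9.5093 vs cont=11.0466 → 11.0466 [wait]  node(3,3) S=97.8563 payoff=0.0000 vs cont=3.8135 → 3.8135 [wait]  ⇒ S*(3)=69.9938
t_2: node(2,0) S=64.3690 payoff=27.9010 vs cont=27.3233 → 27.9010 [stop]  node(2,1) S=76.1100 payoff=16.1600 vs cont=16.3716 → 16.3716 [wait]  node(2,2) S=89.9925 payoff=2.2775 vs cont=7.2641 → 7.2641 [wait]  ⇒ S*(2)=64.3690
t_1: node(1,0) S=69.9938 payoff=22.2762 vs cont=21.8072 → 22.2762 [stop]  node(1,1) S=82.7607 payoff=9.5093 vs cont=11.5934 → 11.5934 [wait]  ⇒ S*(1)=69.9938
t_0: node(0,0) S=76.1100 payoff=16.1600 vs cont=16.6523 → 16.6523 [wait]  ⇒ S*(0)=-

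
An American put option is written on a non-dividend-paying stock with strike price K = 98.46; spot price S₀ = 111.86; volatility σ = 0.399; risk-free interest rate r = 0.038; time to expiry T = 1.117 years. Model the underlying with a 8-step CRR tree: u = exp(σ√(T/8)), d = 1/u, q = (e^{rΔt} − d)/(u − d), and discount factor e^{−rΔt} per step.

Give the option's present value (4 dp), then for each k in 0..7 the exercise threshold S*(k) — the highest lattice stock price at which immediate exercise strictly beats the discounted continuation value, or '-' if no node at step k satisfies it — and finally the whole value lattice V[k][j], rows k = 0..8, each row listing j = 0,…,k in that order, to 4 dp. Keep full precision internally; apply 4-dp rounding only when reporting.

Δt=0.13962  u=1.16078  d=0.86149  q=0.48057  discount=0.99471
step 8 (expiry): payoffs max(K−S,0) = 64.5228 52.7327 36.8466 15.4415 0.0000 0.0000 0.0000 0.0000 0.0000
step 7: (k=7,j=0): S=39.3936, (K−S)⁺=59.0664, hold=58.5454 ⇒ V=59.0664 exercise | (k=7,j=1): S=53.0793, (K−S)⁺=45.3807, hold=44.8596 ⇒ V=45.3807 exercise | (k=7,j=2): S=71.5196, (K−S)⁺=26.9404, hold=26.4194 ⇒ V=26.9404 exercise | (k=7,j=3): S=96.3663, (K−S)⁺=2.0937, hold=7.9783 ⇒ V=7.9783 continue | (k=7,j=4): S=129.8448, (K−S)⁺=0.0000, hold=0.0000 ⇒ V=0.0000 continue | (k=7,j=5): S=174.9542, (K−S)⁺=0.0000, hold=0.0000 ⇒ V=0.0000 continue | (k=7,j=6): S=235.7350, (K−S)⁺=0.0000, hold=0.0000 ⇒ V=0.0000 continue | (k=7,j=7): S=317.6317, (K−S)⁺=0.0000, hold=0.0000 ⇒ V=0.0000 continue  boundary S*=71.5196
step 6: (k=6,j=0): S=45.7273, (K−S)⁺=52.7327, hold=52.2117 ⇒ V=52.7327 exercise | (k=6,j=1): S=61.6134, (K−S)⁺=36.8466, hold=36.3255 ⇒ V=36.8466 exercise | (k=6,j=2): S=83.0185, (K−S)⁺=15.4415, hold=17.7334 ⇒ V=17.7334 continue | (k=6,j=3): S=111.8600, (K−S)⁺=0.0000, hold=4.1222 ⇒ V=4.1222 continue | (k=6,j=4): S=150.7213, (K−S)⁺=0.0000, hold=0.0000 ⇒ V=0.0000 continue | (k=6,j=5): S=203.0833, (K−S)⁺=0.0000, hold=0.0000 ⇒ V=0.0000 continue | (k=6,j=6): S=273.6364, (K−S)⁺=0.0000, hold=0.0000 ⇒ V=0.0000 continue  boundary S*=61.6134
step 5: (k=5,j=0): S=53.0793, (K−S)⁺=45.3807, hold=44.8596 ⇒ V=45.3807 exercise | (k=5,j=1): S=71.5196, (K−S)⁺=26.9404, hold=27.5150 ⇒ V=27.5150 continue | (k=5,j=2): S=96.3663, (K−S)⁺=2.0937, hold=11.1331 ⇒ V=11.1331 continue | (k=5,j=3): S=129.8448, (K−S)⁺=0.0000, hold=2.1299 ⇒ V=2.1299 continue | (k=5,j=4): S=174.9542, (K−S)⁺=0.0000, hold=0.0000 ⇒ V=0.0000 continue | (k=5,j=5): S=235.7350, (K−S)⁺=0.0000, hold=0.0000 ⇒ V=0.0000 continue  boundary S*=53.0793
step 4: (k=4,j=0): S=61.6134, (K−S)⁺=36.8466, hold=36.6002 ⇒ V=36.8466 exercise | (k=4,j=1): S=83.0185, (K−S)⁺=15.4415, hold=19.5384 ⇒ V=19.5384 continue | (k=4,j=2): S=111.8600, (K−S)⁺=0.0000, hold=6.7704 ⇒ V=6.7704 continue | (k=4,j=3): S=150.7213, (K−S)⁺=0.0000, hold=1.1005 ⇒ V=1.1005 continue | (k=4,j=4): S=203.0833, (K−S)⁺=0.0000, hold=0.0000 ⇒ V=0.0000 continue  boundary S*=61.6134
step 3: (k=3,j=0): S=71.5196, (K−S)⁺=26.9404, hold=28.3778 ⇒ V=28.3778 continue | (k=3,j=1): S=96.3663, (K−S)⁺=2.0937, hold=13.3315 ⇒ V=13.3315 continue | (k=3,j=2): S=129.8448, (K−S)⁺=0.0000, hold=4.0242 ⇒ V=4.0242 continue | (k=3,j=3): S=174.9542, (K−S)⁺=0.0000, hold=0.5686 ⇒ V=0.5686 continue  boundary S*=-
step 2: (k=2,j=0): S=83.0185, (K−S)⁺=15.4415, hold=21.0351 ⇒ V=21.0351 continue | (k=2,j=1): S=111.8600, (K−S)⁺=0.0000, hold=8.8118 ⇒ V=8.8118 continue | (k=2,j=2): S=150.7213, (K−S)⁺=0.0000, hold=2.3510 ⇒ V=2.3510 continue  boundary S*=-
step 1: (k=1,j=0): S=96.3663, (K−S)⁺=2.0937, hold=15.0807 ⇒ V=15.0807 continue | (k=1,j=1): S=129.8448, (K−S)⁺=0.0000, hold=5.6767 ⇒ V=5.6767 continue  boundary S*=-
step 0: (k=0,j=0): S=111.8600, (K−S)⁺=0.0000, hold=10.5055 ⇒ V=10.5055 continue  boundary S*=-

price = 10.5055
boundary = - - - - 61.6134 53.0793 61.6134 71.5196
tree:
10.5055
15.0807 5.6767
21.0351 8.8118 2.3510
28.3778 13.3315 4.0242 0.5686
36.8466 19.5384 6.7704 1.1005 0.0000
45.3807 27.5150 11.1331 2.1299 0.0000 0.0000
52.7327 36.8466 17.7334 4.1222 0.0000 0.0000 0.0000
59.0664 45.3807 26.9404 7.9783 0.0000 0.0000 0.0000 0.0000
64.5228 52.7327 36.8466 15.4415 0.0000 0.0000 0.0000 0.0000 0.0000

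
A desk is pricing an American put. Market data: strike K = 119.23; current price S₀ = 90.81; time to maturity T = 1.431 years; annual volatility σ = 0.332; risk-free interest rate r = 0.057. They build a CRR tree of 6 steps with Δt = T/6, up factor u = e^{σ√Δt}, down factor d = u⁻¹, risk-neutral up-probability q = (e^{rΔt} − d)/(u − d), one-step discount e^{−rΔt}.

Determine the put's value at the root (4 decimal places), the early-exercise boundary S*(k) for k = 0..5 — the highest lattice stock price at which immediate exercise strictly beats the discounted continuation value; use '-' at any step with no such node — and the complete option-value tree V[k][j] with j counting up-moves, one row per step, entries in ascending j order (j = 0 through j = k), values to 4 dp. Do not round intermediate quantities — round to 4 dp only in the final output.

Δt=0.23850  u=1.17602  d=0.85032  q=0.50158  discount=0.98650
step 6 (expiry): payoffs max(K−S,0) = 84.9025 71.7541 53.5696 28.4200 0.0000 0.0000 0.0000
step 5: (k=5,j=0): S=40.3699, (K−S)⁺=78.8601, hold=77.2502 ⇒ V=78.8601 exercise | (k=5,j=1): S=55.8326, (K−S)⁺=63.3974, hold=61.7875 ⇒ V=63.3974 exercise | (k=5,j=2): S=77.2180, (K−S)⁺=42.0120, hold=40.4021 ⇒ V=42.0120 exercise | (k=5,j=3): S=106.7945, (K−S)⁺=12.4355, hold=13.9739 ⇒ V=13.9739 continue | (k=5,j=4): S=147.6996, (K−S)⁺=0.0000, hold=0.0000 ⇒ V=0.0000 continue | (k=5,j=5): S=204.2725, (K−S)⁺=0.0000, hold=0.0000 ⇒ V=0.0000 continue  boundary S*=77.2180
step 4: (k=4,j=0): S=47.4759, (K−S)⁺=71.7541, hold=70.1442 ⇒ V=71.7541 exercise | (k=4,j=1): S=65.6604, (K−S)⁺=53.5696, hold=51.9597 ⇒ V=53.5696 exercise | (k=4,j=2): S=90.8100, (K−S)⁺=28.4200, hold=27.5713 ⇒ V=28.4200 exercise | (k=4,j=3): S=125.5926, (K−S)⁺=0.0000, hold=6.8708 ⇒ V=6.8708 continue | (k=4,j=4): S=173.6979, (K−S)⁺=0.0000, hold=0.0000 ⇒ V=0.0000 continue  boundary S*=90.8100
step 3: (k=3,j=0): S=55.8326, (K−S)⁺=63.3974, hold=61.7875 ⇒ V=63.3974 exercise | (k=3,j=1): S=77.2180, (K−S)⁺=42.0120, hold=40.4021 ⇒ V=42.0120 exercise | (k=3,j=2): S=106.7945, (K−S)⁺=12.4355, hold=17.3736 ⇒ V=17.3736 continue | (k=3,j=3): S=147.6996, (K−S)⁺=0.0000, hold=3.3783 ⇒ V=3.3783 continue  boundary S*=77.2180
step 2: (k=2,j=0): S=65.6604, (K−S)⁺=53.5696, hold=51.9597 ⇒ V=53.5696 exercise | (k=2,j=1): S=90.8100, (K−S)⁺=28.4200, hold=29.2535 ⇒ V=29.2535 continue | (k=2,j=2): S=125.5926, (K−S)⁺=0.0000, hold=10.2141 ⇒ V=10.2141 continue  boundary S*=65.6604
step 1: (k=1,j=0): S=77.2180, (K−S)⁺=42.0120, hold=40.8145 ⇒ V=42.0120 exercise | (k=1,j=1): S=106.7945, (K−S)⁺=12.4355, hold=19.4377 ⇒ V=19.4377 continue  boundary S*=77.2180
step 0: (k=0,j=0): S=90.8100, (K−S)⁺=28.4200, hold=30.2748 ⇒ V=30.2748 continue  boundary S*=-

price = 30.2748
boundary = - 77.2180 65.6604 77.2180 90.8100 77.2180
tree:
30.2748
42.0120 19.4377
53.5696 29.2535 10.2141
63.3974 42.0120 17.3736 3.3783
71.7541 53.5696 28.4200 6.8708 0.0000
78.8601 63.3974 42.0120 13.9739 0.0000 0.0000
84.9025 71.7541 53.5696 28.4200 0.0000 0.0000 0.0000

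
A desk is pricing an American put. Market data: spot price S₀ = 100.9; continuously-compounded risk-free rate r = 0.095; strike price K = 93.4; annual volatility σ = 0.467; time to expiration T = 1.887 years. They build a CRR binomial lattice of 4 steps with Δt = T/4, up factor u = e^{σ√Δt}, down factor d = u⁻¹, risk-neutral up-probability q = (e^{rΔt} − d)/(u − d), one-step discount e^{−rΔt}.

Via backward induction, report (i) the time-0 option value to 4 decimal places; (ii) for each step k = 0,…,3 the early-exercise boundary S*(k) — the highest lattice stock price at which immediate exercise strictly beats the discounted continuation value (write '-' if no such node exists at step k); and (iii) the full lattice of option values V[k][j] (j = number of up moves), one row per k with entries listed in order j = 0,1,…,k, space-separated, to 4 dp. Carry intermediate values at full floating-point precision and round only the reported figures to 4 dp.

price = 14.0424
boundary = - - 53.1236 73.2132
tree:
14.0424
24.2250 4.7867
40.2764 9.8300 0.0000
54.8535 20.1868 0.0000 0.0000
65.4306 40.2764 0.0000 0.0000 0.0000

Δt=0.47175  u=1.37817  d=0.72560  q=0.49073  discount=0.95617
step 4 (expiry): payoffs max(K−S,0) = 65.4306 40.2764 0.0000 0.0000 0.0000
step 3: (k=3,j=0): S=38.5465, (K−S)⁺=54.8535, hold=50.7600 ⇒ V=54.8535 exercise | (k=3,j=1): S=73.2132, (K−S)⁺=20.1868, hold=19.6126 ⇒ V=20.1868 exercise | (k=3,j=2): S=139.0571, (K−S)⁺=0.0000, hold=0.0000 ⇒ V=0.0000 continue | (k=3,j=3): S=264.1174, (K−S)⁺=0.0000, hold=0.0000 ⇒ V=0.0000 continue  boundary S*=73.2132
step 2: (k=2,j=0): S=53.1236, (K−S)⁺=40.2764, hold=36.1830 ⇒ V=40.2764 exercise | (k=2,j=1): S=100.9000, (K−S)⁺=0.0000, hold=9.8300 ⇒ V=9.8300 continue | (k=2,j=2): S=191.6439, (K−S)⁺=0.0000, hold=0.0000 ⇒ V=0.0000 continue  boundary S*=53.1236
step 1: (k=1,j=0): S=73.2132, (K−S)⁺=20.1868, hold=24.2250 ⇒ V=24.2250 continue | (k=1,j=1): S=139.0571, (K−S)⁺=0.0000, hold=4.7867 ⇒ V=4.7867 continue  boundary S*=-
step 0: (k=0,j=0): S=100.9000, (K−S)⁺=0.0000, hold=14.0424 ⇒ V=14.0424 continue  boundary S*=-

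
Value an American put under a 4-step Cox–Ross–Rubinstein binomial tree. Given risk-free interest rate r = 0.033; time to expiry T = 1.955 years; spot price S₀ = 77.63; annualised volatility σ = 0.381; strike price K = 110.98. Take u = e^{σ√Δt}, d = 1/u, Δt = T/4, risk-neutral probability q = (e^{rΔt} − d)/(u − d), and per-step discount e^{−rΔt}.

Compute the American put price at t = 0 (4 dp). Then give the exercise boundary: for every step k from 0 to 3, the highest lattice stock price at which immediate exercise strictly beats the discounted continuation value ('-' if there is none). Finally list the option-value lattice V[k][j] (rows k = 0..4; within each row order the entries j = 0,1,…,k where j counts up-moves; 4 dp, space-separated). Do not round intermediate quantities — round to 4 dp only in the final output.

price = 37.5750
boundary = - 59.4773 45.5693 59.4773
tree:
37.5750
51.5027 22.8007
65.4107 35.1965 9.2784
76.0664 51.5027 17.5908 0.0000
84.2305 65.4107 33.3500 0.0000 0.0000

params: Δt=0.48875 u=1.30520 d=0.76616 q=0.46396 e^(-rΔt)=0.98400
t_4 payoffs: 84.2305 65.4107 33.3500 0.0000 0.0000
t_3: node(3,0) S=34.9136 payoff=76.0664 vs cont=74.2908 → 76.0664 [stop]  node(3,1) S=59.4773 payoff=51.5027 vs cont=49.7271 → 51.5027 [stop]  node(3,2) S=101.3230 payoff=9.6570 vs cont=17.5908 → 17.5908 [wait]  node(3,3) S=172.6097 payoff=0.0000 vs cont=0.0000 → 0.0000 [wait]  ⇒ S*(3)=59.4773
t_2: node(2,0) S=45.5693 payoff=65.4107 vs cont=63.6351 → 65.4107 [stop]  node(2,1) S=77.6300 payoff=33.3500 vs cont=35.1965 → 35.1965 [wait]  node(2,2) S=132.2472 payoff=0.0000 vs cont=9.2784 → 9.2784 [wait]  ⇒ S*(2)=45.5693
t_1: node(1,0) S=59.4773 payoff=51.5027 vs cont=50.5701 → 51.5027 [stop]  node(1,1) S=101.3230 payoff=9.6570 vs cont=22.8007 → 22.8007 [wait]  ⇒ S*(1)=59.4773
t_0: node(0,0) S=77.6300 payoff=33.3500 vs cont=37.5750 → 37.5750 [wait]  ⇒ S*(0)=-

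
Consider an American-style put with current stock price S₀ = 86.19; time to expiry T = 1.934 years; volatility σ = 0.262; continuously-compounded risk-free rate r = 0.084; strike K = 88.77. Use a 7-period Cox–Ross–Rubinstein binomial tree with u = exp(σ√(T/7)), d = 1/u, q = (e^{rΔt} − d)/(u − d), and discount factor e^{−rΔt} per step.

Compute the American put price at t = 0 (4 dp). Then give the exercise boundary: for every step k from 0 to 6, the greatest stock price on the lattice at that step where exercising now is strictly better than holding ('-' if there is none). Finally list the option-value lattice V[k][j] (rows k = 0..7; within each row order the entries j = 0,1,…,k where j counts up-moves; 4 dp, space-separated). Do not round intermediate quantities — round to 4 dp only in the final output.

price = 9.0095
boundary = - - 65.4394 57.0204 65.4394 75.1014 65.4394
tree:
9.0095
14.7299 4.7248
23.3306 8.3381 1.9771
31.7496 14.2356 3.8803 0.5081
39.0854 23.3306 7.4194 1.1571 0.0000
45.4775 31.7496 13.6686 2.6353 0.0000 0.0000
51.0472 39.0854 23.3306 6.0017 0.0000 0.0000 0.0000
55.9003 45.4775 31.7496 13.6686 0.0000 0.0000 0.0000 0.0000

Δt=0.27629, u=1.14765, d=0.87135, q=0.55060, disc=e^(-rΔt)=0.97706
k=7 terminal: V=max(K-S,0) → 55.9003 45.4775 31.7496 13.6686 0.0000 0.0000 0.0000 0.0000
k=6: j=0 S=37.7228 intr=51.0472 cont=49.0107 V=51.0472[EX]; j=1 S=49.6846 intr=39.0854 cont=37.0489 V=39.0854[EX]; j=2 S=65.4394 intr=23.3306 cont=21.2941 V=23.3306[EX]; j=3 S=86.1900 intr=2.5800 cont=6.0017 V=6.0017[hold]; j=4 S=113.5205 intr=0.0000 cont=0.0000 V=0.0000[hold]; j=5 S=149.5175 intr=0.0000 cont=0.0000 V=0.0000[hold]; j=6 S=196.9289 intr=0.0000 cont=0.0000 V=0.0000[hold]  S*(6)=65.4394
k=5: j=0 S=43.2925 intr=45.4775 cont=43.4410 V=45.4775[EX]; j=1 S=57.0204 intr=31.7496 cont=29.7131 V=31.7496[EX]; j=2 S=75.1014 intr=13.6686 cont=13.4729 V=13.6686[EX]; j=3 S=98.9158 intr=0.0000 cont=2.6353 V=2.6353[hold]; j=4 S=130.2816 intr=0.0000 cont=0.0000 V=0.0000[hold]; j=5 S=171.5934 intr=0.0000 cont=0.0000 V=0.0000[hold]  S*(5)=75.1014
k=4: j=0 S=49.6846 intr=39.0854 cont=37.0489 V=39.0854[EX]; j=1 S=65.4394 intr=23.3306 cont=21.2941 V=23.3306[EX]; j=2 S=86.1900 intr=2.5800 cont=7.4194 V=7.4194[hold]; j=3 S=113.5205 intr=0.0000 cont=1.1571 V=1.1571[hold]; j=4 S=149.5175 intr=0.0000 cont=0.0000 V=0.0000[hold]  S*(4)=65.4394
k=3: j=0 S=57.0204 intr=31.7496 cont=29.7131 V=31.7496[EX]; j=1 S=75.1014 intr=13.6686 cont=14.2356 V=14.2356[hold]; j=2 S=98.9158 intr=0.0000 cont=3.8803 V=3.8803[hold]; j=3 S=130.2816 intr=0.0000 cont=0.5081 V=0.5081[hold]  S*(3)=57.0204
k=2: j=0 S=65.4394 intr=23.3306 cont=21.5992 V=23.3306[EX]; j=1 S=86.1900 intr=2.5800 cont=8.3381 V=8.3381[hold]; j=2 S=113.5205 intr=0.0000 cont=1.9771 V=1.9771[hold]  S*(2)=65.4394
k=1: j=0 S=75.1014 intr=13.6686 cont=14.7299 V=14.7299[hold]; j=1 S=98.9158 intr=0.0000 cont=4.7248 V=4.7248[hold]  S*(1)=-
k=0: j=0 S=86.1900 intr=2.5800 cont=9.0095 V=9.0095[hold]  S*(0)=-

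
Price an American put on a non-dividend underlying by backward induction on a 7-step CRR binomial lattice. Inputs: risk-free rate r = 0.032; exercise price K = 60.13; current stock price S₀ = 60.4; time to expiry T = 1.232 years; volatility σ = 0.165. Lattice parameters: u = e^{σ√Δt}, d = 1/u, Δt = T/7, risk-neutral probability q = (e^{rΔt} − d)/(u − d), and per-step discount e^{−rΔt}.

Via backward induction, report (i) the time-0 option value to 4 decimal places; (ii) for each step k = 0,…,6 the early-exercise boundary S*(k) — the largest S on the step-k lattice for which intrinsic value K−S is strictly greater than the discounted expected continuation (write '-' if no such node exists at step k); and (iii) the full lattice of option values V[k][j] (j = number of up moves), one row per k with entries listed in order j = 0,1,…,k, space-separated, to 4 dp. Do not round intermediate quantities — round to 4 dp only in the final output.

price = 3.4831
boundary = - - - 49.0738 45.7917 49.0738 52.5911
tree:
3.4831
5.3031 1.8638
7.8068 3.0811 0.7758
11.0562 4.9329 1.4285 0.1901
14.3383 7.5826 2.5740 0.4011 0.0000
17.4008 11.0562 4.5022 0.8464 0.0000 0.0000
20.2585 14.3383 7.5389 1.7862 0.0000 0.0000 0.0000
22.9251 17.4008 11.0562 3.7695 0.0000 0.0000 0.0000 0.0000

Δt=0.17600, u=1.07167, d=0.93312, q=0.52346, disc=e^(-rΔt)=0.99438
k=7 terminal: V=max(K-S,0) → 22.9251 17.4008 11.0562 3.7695 0.0000 0.0000 0.0000 0.0000
k=6: j=0 S=39.8715 intr=20.2585 cont=19.9208 V=20.2585[EX]; j=1 S=45.7917 intr=14.3383 cont=14.0006 V=14.3383[EX]; j=2 S=52.5911 intr=7.5389 cont=7.2012 V=7.5389[EX]; j=3 S=60.4000 intr=0.0000 cont=1.7862 V=1.7862[hold]; j=4 S=69.3684 intr=0.0000 cont=0.0000 V=0.0000[hold]; j=5 S=79.6685 intr=0.0000 cont=0.0000 V=0.0000[hold]; j=6 S=91.4980 intr=0.0000 cont=0.0000 V=0.0000[hold]  S*(6)=52.5911
k=5: j=0 S=42.7292 intr=17.4008 cont=17.0631 V=17.4008[EX]; j=1 S=49.0738 intr=11.0562 cont=10.7185 V=11.0562[EX]; j=2 S=56.3605 intr=3.7695 cont=4.5022 V=4.5022[hold]; j=3 S=64.7291 intr=0.0000 cont=0.8464 V=0.8464[hold]; j=4 S=74.3403 intr=0.0000 cont=0.0000 V=0.0000[hold]; j=5 S=85.3786 intr=0.0000 cont=0.0000 V=0.0000[hold]  S*(5)=49.0738
k=4: j=0 S=45.7917 intr=14.3383 cont=14.0006 V=14.3383[EX]; j=1 S=52.5911 intr=7.5389 cont=7.5826 V=7.5826[hold]; j=2 S=60.4000 intr=0.0000 cont=2.5740 V=2.5740[hold]; j=3 S=69.3684 intr=0.0000 cont=0.4011 V=0.4011[hold]; j=4 S=79.6685 intr=0.0000 cont=0.0000 V=0.0000[hold]  S*(4)=45.7917
k=3: j=0 S=49.0738 intr=11.0562 cont=10.7412 V=11.0562[EX]; j=1 S=56.3605 intr=3.7695 cont=4.9329 V=4.9329[hold]; j=2 S=64.7291 intr=0.0000 cont=1.4285 V=1.4285[hold]; j=3 S=74.3403 intr=0.0000 cont=0.1901 V=0.1901[hold]  S*(3)=49.0738
k=2: j=0 S=52.5911 intr=7.5389 cont=7.8068 V=7.8068[hold]; j=1 S=60.4000 intr=0.0000 cont=3.0811 V=3.0811[hold]; j=2 S=69.3684 intr=0.0000 cont=0.7758 V=0.7758[hold]  S*(2)=-
k=1: j=0 S=56.3605 intr=3.7695 cont=5.3031 V=5.3031[hold]; j=1 S=64.7291 intr=0.0000 cont=1.8638 V=1.8638[hold]  S*(1)=-
k=0: j=0 S=60.4000 intr=0.0000 cont=3.4831 V=3.4831[hold]  S*(0)=-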